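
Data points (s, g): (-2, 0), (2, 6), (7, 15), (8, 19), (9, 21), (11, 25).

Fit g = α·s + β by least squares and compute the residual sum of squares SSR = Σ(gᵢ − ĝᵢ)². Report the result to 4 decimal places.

The normal equations are: 323·α + 35·β = 733;  35·α + 6·β = 86.
Determinant 323·6 − 35² = 713.
α = (733·6 − 35·86)/713 = 1388/713; β = (323·86 − 35·733)/713 = 2123/713.
Residuals: 653/713, -27/31, -1144/713, 320/713, 358/713, 14/23; SSR = 3562/713.

SSR = 4.9958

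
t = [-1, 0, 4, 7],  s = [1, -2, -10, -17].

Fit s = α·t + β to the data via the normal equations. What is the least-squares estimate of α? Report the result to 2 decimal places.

Entries of MᵀM: Σt·t = 66, Σt = 10, Σ1 = 4.
Right-hand side: Σt·s = -160, Σs = -28.
Normal equations: [[66, 10]; [10, 4]]·[α, β]ᵀ = [-160, -28]ᵀ.
Eliminating β: 4·(row 1) − 10·(row 2) gives 164·α = 4·(-160) − 10·(-28) = -360, so α = -90/41.
Then β = ((-28) − 10·(-90/41))/4 = -62/41.

α = -2.20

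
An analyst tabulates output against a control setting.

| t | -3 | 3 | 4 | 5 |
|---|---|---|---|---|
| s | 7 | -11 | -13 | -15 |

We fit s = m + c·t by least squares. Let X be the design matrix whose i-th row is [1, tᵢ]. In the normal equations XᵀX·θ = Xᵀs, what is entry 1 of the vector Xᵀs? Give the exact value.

Entry 1 ↔ basis 1, so (Xᵀs)_{1} = Σᵢ sᵢ = (1)·(7) + (1)·(-11) + (1)·(-13) + (1)·(-15) = -32.

-32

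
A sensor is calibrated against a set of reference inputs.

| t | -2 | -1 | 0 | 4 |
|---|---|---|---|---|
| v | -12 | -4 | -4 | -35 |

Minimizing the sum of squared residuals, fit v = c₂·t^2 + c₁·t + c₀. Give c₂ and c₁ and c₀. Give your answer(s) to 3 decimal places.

Sums needed: Σt^2·t^2 = 273, Σt^2·t = 55, Σt^2 = 21, Σt·t = 21, Σt = 1, Σ1 = 4.
For Aᵀv: Σt^2·v = -612, Σt·v = -112, Σv = -55.
AᵀA·[c₂, c₁, c₀]ᵀ = Aᵀv becomes [[273, 55, 21]; [55, 21, 1]; [21, 1, 4]]·[c₂, c₁, c₀]ᵀ = [-612, -112, -55]ᵀ.
Solving the 3×3 system (Gaussian elimination) gives c₂ = -3639/1804, c₁ = 183/1804, c₀ = -2873/902.

c₂ = -2.017, c₁ = 0.101, c₀ = -3.185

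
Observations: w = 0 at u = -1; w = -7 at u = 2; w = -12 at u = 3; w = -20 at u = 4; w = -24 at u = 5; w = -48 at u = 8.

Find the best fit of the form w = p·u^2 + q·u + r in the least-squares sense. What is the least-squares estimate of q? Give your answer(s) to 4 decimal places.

The normal equations are: 5075·p + 735·q + 119·r = -4128;  735·p + 119·q + 21·r = -634;  119·p + 21·q + 6·r = -111.
(Σu^2·u^2 = 5075, Σu^2·u = 735, Σu^2 = 119, Σu·u = 119, Σu = 21, Σ1 = 6, Σu^2·w = -4128, Σu·w = -634, Σw = -111.)
Inverting the 3×3 Gram matrix, [p, q, r]ᵀ = [-3/7, -218/91, -21/13]ᵀ.

q = -2.3956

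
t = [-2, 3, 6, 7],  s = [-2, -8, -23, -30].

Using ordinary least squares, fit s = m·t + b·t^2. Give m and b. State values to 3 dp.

Entries of AᵀA: Σt·t = 98, Σt·t^2 = 578, Σt^2·t^2 = 3794.
Moment sums: Σt·s = -368, Σt^2·s = -2378.
Normal equations: [[98, 578]; [578, 3794]]·[m, b]ᵀ = [-368, -2378]ᵀ.
det = 98·3794 − 578² = 37728.
m = ((-368)·3794 − 578·(-2378))/37728 = -603/1048; b = (98·(-2378) − 578·(-368))/37728 = -565/1048.

m = -0.575, b = -0.539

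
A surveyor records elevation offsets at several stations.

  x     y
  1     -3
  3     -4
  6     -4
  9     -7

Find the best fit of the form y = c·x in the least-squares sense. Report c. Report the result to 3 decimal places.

c = -0.803

From the data, Σx·x = 127.
And Σx·y = -102.
Normal equations: [[127]]·[c]ᵀ = [-102]ᵀ.
Hence c = -102 / 127 ≈ -0.80315.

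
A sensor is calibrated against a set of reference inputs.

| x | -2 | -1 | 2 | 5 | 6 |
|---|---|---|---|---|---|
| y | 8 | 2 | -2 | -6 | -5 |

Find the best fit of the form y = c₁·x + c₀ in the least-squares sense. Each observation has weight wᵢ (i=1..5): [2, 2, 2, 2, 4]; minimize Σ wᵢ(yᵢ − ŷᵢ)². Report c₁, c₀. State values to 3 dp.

Compute the Gram sums: Σwᵢ·x·x = 212, Σwᵢ·x = 32, Σwᵢ·1 = 12.
Moment sums: Σwᵢ·x·y = -224, Σwᵢ·y = -16.
So MᵀWM·[c₁, c₀]ᵀ = MᵀWy: [[212, 32]; [32, 12]]·[c₁, c₀]ᵀ = [-224, -16]ᵀ.
Δ = 212·12 − 32² = 1520.
c₁ = ((-224)·12 − 32·(-16))/1520 = -136/95; c₀ = (212·(-16) − 32·(-224))/1520 = 236/95.

c₁ = -1.432, c₀ = 2.484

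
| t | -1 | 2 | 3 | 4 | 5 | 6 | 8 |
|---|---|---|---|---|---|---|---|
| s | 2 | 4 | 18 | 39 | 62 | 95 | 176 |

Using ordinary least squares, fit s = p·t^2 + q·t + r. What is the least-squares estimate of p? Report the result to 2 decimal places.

The normal system AᵀA·[p, q, r]ᵀ = Aᵀs is [[6371, 951, 155]; [951, 155, 27]; [155, 27, 7]]·[p, q, r]ᵀ = [17038, 2504, 396]ᵀ.
Inverting the 3×3 Gram matrix, [p, q, r]ᵀ = [66229/21658, -22000/10829, -10223/3094]ᵀ.

p = 3.06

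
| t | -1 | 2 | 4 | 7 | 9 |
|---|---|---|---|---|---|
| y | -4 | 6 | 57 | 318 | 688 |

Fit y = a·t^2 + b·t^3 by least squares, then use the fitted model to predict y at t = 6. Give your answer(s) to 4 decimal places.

ŷ = 198.0667

The normal equations are: 9235·a + 76911·b = 72242;  76911·a + 653251·b = 614326.
Determinant 9235·653251 − 76911² = 117471064.
a = (72242·653251 − 76911·614326)/117471064 = -14067061/29367766; b = (9235·614326 − 76911·72242)/117471064 = 29274037/29367766.
At t = 6: ŷ = (-14067061/29367766)·(36) + (29274037/29367766)·(216) = 2908388898/14683883.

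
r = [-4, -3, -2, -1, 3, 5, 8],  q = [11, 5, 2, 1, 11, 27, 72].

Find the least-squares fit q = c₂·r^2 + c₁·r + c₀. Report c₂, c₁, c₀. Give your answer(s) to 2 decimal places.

c₂ = 1.01, c₁ = 0.90, c₀ = -0.82

Normal-equation sums: Σr^2·r^2 = 5156, Σr^2·r = 564, Σr^2 = 128, Σr·r = 128, Σr = 6, Σ1 = 7.
Moment sums: Σr^2·q = 5612, Σr·q = 680, Σq = 129.
Solving the 3×3 system (Gaussian elimination) gives c₂ = 24673/24416, c₁ = 109663/122080, c₀ = -50027/61040.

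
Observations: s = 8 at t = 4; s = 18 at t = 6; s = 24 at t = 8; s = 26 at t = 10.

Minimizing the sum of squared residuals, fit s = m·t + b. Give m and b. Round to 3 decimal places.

m = 3.000, b = -2.000

Sums needed: Σt·t = 216, Σt = 28, Σ1 = 4.
Right-hand side: Σt·s = 592, Σs = 76.
Determinant 216·4 − 28² = 80.
m = (592·4 − 28·76)/80 = 3; b = (216·76 − 28·592)/80 = -2.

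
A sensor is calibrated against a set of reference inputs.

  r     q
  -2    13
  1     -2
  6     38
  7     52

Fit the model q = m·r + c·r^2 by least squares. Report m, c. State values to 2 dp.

Normal-equation sums: Σr·r = 90, Σr·r^2 = 552, Σr^2·r^2 = 3714.
And Σr·q = 564, Σr^2·q = 3966.
Normal equations: [[90, 552]; [552, 3714]]·[m, c]ᵀ = [564, 3966]ᵀ.
Determinant 90·3714 − 552² = 29556.
m = (564·3714 − 552·3966)/29556 = -2626/821; c = (90·3966 − 552·564)/29556 = 1267/821.

m = -3.20, c = 1.54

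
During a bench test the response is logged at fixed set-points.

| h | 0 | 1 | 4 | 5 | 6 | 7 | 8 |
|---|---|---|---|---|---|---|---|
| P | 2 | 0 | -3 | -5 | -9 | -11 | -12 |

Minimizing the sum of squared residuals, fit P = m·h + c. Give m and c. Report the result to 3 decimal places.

Forming XᵀX = [[191, 31]; [31, 7]] and XᵀP = [-264, -38]ᵀ gives XᵀX·[m, c]ᵀ = XᵀP.
det = 191·7 − 31² = 376.
m = ((-264)·7 − 31·(-38))/376 = -335/188; c = (191·(-38) − 31·(-264))/376 = 463/188.

m = -1.782, c = 2.463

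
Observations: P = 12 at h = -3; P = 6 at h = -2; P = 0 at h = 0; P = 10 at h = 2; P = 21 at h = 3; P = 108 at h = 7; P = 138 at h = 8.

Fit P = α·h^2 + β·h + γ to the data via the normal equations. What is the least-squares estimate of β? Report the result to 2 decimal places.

Entries of AᵀA: Σh^2·h^2 = 6691, Σh^2·h = 855, Σh^2 = 139, Σh·h = 139, Σh = 15, Σ1 = 7.
Moment sums: Σh^2·P = 14485, Σh·P = 1895, ΣP = 295.
So AᵀA·[α, β, γ]ᵀ = AᵀP: [[6691, 855, 139]; [855, 139, 15]; [139, 15, 7]]·[α, β, γ]ᵀ = [14485, 1895, 295]ᵀ.
Solving the 3×3 system (Gaussian elimination) gives α = 9095/4568, β = 6565/4568, γ = -270/571.

β = 1.44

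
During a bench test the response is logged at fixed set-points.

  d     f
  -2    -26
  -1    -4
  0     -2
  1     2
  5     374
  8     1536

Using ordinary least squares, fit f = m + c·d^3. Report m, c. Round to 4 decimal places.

Entries of XᵀX: Σ1 = 6, Σd^3 = 629, Σd^3·d^3 = 277835.
For Xᵀf: Σf = 1880, Σd^3·f = 833396.
det = 6·277835 − 629² = 1271369.
m = (1880·277835 − 629·833396)/1271369 = -1876284/1271369; c = (6·833396 − 629·1880)/1271369 = 3817856/1271369.

m = -1.4758, c = 3.0029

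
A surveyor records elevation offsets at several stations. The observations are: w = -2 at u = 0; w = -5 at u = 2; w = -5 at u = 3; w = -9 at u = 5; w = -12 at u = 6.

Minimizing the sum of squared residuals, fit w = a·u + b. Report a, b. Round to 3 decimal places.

a = -1.596, b = -1.491

Normal-equation sums: Σu·u = 74, Σu = 16, Σ1 = 5.
And Σu·w = -142, Σw = -33.
So AᵀA·[a, b]ᵀ = Aᵀw: [[74, 16]; [16, 5]]·[a, b]ᵀ = [-142, -33]ᵀ.
det = 74·5 − 16² = 114.
a = ((-142)·5 − 16·(-33))/114 = -91/57; b = (74·(-33) − 16·(-142))/114 = -85/57.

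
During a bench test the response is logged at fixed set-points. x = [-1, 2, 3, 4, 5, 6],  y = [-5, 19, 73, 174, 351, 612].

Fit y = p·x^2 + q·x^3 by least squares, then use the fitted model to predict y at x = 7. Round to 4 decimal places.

ŷ = 981.4462

Normal-equation sums: Σx^2·x^2 = 2275, Σx^2·x^3 = 12199, Σx^3·x^3 = 67171.
And Σx^2·y = 34319, Σx^3·y = 189331.
Eliminating q: 67171·(row 1) − 12199·(row 2) gives 3998424·p = 67171·34319 − 12199·189331 = -4407320, so p = -550915/499803.
Then q = (189331 − 12199·(-550915/499803))/67171 = 1508818/499803.
At x = 7: ŷ = (-550915/499803)·(49) + (1508818/499803)·(343) = 163509913/166601.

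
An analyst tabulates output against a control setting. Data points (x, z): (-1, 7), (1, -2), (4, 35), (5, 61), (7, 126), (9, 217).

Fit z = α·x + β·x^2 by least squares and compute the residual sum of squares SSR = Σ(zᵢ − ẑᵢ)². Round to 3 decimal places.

Sums needed: Σx·x = 173, Σx·x^2 = 1261, Σx^2·x^2 = 9845.
Moment sums: Σx·z = 3271, Σx^2·z = 25841.
So MᵀM·[α, β]ᵀ = Mᵀz: [[173, 1261]; [1261, 9845]]·[α, β]ᵀ = [3271, 25841]ᵀ.
Δ = 173·9845 − 1261² = 113064.
α = (3271·9845 − 1261·25841)/113064 = -63751/18844; β = (173·25841 − 1261·3271)/113064 = 57627/18844.
Residuals: 5265/9422, -7891/4711, -1872/4711, 6891/4711, -223/1346, -1220/4711; SSR = 51915/9422.

SSR = 5.510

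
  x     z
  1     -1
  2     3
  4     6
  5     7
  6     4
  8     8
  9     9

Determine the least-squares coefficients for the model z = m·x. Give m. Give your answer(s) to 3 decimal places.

Setting ∂/∂m … = 0 gives: 227·m = 233.
m = 233/227 = 1.02643.

m = 1.026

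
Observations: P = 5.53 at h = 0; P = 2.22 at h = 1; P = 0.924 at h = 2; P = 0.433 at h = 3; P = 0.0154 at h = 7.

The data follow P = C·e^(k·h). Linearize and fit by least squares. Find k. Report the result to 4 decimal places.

k = -0.8347

Taking logs, ln P = k·h + ln C, so regress ln P on h.
AᵀA = [[63.0000, 13.0000]; [13.0000, 5]], rhs = [-31.0853, -2.5818]ᵀ  (here Σh = 13.0000, Σ(h)² = 63.0000, Σln P = -2.5818, Σh·ln P = -31.0853).
Δ = 63.0000·5 − (13.0000)² = 146.0000; k = (-31.0853·5 − 13.0000·-2.5818)/146.0000 = -0.83468, ln C = (63.0000·-2.5818 − 13.0000·-31.0853)/146.0000 = 1.65383.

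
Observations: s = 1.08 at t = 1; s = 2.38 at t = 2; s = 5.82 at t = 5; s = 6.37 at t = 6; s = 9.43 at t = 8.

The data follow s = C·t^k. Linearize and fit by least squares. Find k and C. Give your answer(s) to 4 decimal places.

With ln sᵢ as the transformed response and ln tᵢ as the regressor:
AᵀA = [[10.6052, 6.1738]; [6.1738, 5]], rhs = [11.4194, 6.8009]ᵀ  (here Σln t = 6.1738, Σ(ln t)² = 10.6052, Σln s = 6.8009, Σln t·ln s = 11.4194).
Solving (det = 14.9105): k = 1.01338, ln C = 0.10889, so C = exp(0.10889) = 1.11504.

k = 1.0134, C = 1.1150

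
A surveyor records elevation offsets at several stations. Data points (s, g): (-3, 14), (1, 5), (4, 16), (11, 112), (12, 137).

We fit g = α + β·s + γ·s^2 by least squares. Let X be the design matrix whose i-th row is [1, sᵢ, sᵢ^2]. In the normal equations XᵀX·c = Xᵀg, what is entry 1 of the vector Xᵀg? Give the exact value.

Entry 1 ↔ basis 1, so (Xᵀg)_{1} = Σᵢ gᵢ = (1)·(14) + (1)·(5) + (1)·(16) + (1)·(112) + (1)·(137) = 284.

284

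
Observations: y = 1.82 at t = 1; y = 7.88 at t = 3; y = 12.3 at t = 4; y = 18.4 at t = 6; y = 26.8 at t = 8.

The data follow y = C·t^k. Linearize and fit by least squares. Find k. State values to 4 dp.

Let Y = ln y. Fitting Y = k·ln t + ln C by least squares:
AᵀA = [[10.6632, 6.3561]; [6.3561, 5]], rhs = [17.8032, 11.3735]ᵀ  (here Σln t = 6.3561, Σ(ln t)² = 10.6632, Σln y = 11.3735, Σln t·ln y = 17.8032).
Slope k = (n·Σln t·ln y − Σln t·Σln y)/(n·Σ(ln t)² − (Σln t)²) = (5·17.8032 − 6.3561·11.3735)/12.9161 = 1.29488; ln C = (Σln y − k·Σln t)/n = 0.62863.

k = 1.2949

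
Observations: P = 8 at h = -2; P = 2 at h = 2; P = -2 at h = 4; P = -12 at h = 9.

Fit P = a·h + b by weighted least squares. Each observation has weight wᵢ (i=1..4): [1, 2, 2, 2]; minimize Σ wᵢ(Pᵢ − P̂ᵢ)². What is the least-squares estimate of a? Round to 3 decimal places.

a = -1.872

Setting ∂/∂a … = 0 gives: 206·a + 28·b = -240;  28·a + 7·b = -16.
(Σwᵢ·h·h = 206, Σwᵢ·h = 28, Σwᵢ·1 = 7, Σwᵢ·h·P = -240, Σwᵢ·P = -16.)
Eliminating b: 7·(row 1) − 28·(row 2) gives 658·a = 7·(-240) − 28·(-16) = -1232, so a = -88/47.
Then b = ((-16) − 28·(-88/47))/7 = 1712/329.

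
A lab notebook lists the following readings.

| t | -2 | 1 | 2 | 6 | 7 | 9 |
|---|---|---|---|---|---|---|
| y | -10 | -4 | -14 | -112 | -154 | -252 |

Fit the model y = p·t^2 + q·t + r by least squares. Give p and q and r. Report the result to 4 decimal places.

Sums needed: Σt^2·t^2 = 10291, Σt^2·t = 1289, Σt^2 = 175, Σt·t = 175, Σt = 23, Σ1 = 6.
And Σt^2·y = -32090, Σt·y = -4030, Σy = -546.
So XᵀX·[p, q, r]ᵀ = Xᵀy: [[10291, 1289, 175]; [1289, 175, 23]; [175, 23, 6]]·[p, q, r]ᵀ = [-32090, -4030, -546]ᵀ.
Solving the 3×3 system (Gaussian elimination) gives p = -51568/17065, q = -13558/17065, r = 3124/17065.

p = -3.0219, q = -0.7945, r = 0.1831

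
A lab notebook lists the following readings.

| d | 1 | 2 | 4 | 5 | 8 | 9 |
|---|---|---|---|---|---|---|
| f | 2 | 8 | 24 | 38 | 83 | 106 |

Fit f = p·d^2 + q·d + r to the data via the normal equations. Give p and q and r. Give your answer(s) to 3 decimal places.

p = 1.061, q = 2.227, r = -1.039

Entries of AᵀA: Σd^2·d^2 = 11555, Σd^2·d = 1439, Σd^2 = 191, Σd·d = 191, Σd = 29, Σ1 = 6.
Moment sums: Σd^2·f = 15266, Σd·f = 1922, Σf = 261.
Row-reducing yields p = 2593/2444, q = 27217/12220, r = -6349/6110.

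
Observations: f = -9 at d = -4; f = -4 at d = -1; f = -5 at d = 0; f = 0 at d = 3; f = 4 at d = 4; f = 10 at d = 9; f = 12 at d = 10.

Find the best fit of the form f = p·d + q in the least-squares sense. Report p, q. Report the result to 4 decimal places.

Compute the Gram sums: Σd·d = 223, Σd = 21, Σ1 = 7.
For Mᵀf: Σd·f = 266, Σf = 8.
So MᵀM·[p, q]ᵀ = Mᵀf: [[223, 21]; [21, 7]]·[p, q]ᵀ = [266, 8]ᵀ.
det = 223·7 − 21² = 1120.
p = (266·7 − 21·8)/1120 = 121/80; q = (223·8 − 21·266)/1120 = -1901/560.

p = 1.5125, q = -3.3946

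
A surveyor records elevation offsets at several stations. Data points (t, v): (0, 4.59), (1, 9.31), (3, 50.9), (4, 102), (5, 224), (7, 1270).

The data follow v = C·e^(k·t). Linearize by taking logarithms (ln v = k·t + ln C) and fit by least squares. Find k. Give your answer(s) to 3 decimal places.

k = 0.801

Linearized form: ln v = k·t + ln C. From the 6 transformed points,
Sums: Σt = 20.0000, Σ(t)² = 100.0000, Σln v = 24.8682, Σt·ln v = 109.6062.
Normal system: [[100.0000, 20.0000]; [20.0000, 6]]·[k, ln C]ᵀ = [109.6062, 24.8682]ᵀ.
Solving (det = 200.0000): k = 0.80136, ln C = 1.47349.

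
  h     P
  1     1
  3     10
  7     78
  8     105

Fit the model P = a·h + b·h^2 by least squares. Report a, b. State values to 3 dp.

a = -2.252, b = 1.918

With design matrix X, XᵀX = [[123, 883]; [883, 6579]] and XᵀP = [1417, 10633]ᵀ.
det = 123·6579 − 883² = 29528.
a = (1417·6579 − 883·10633)/29528 = -8312/3691; b = (123·10633 − 883·1417)/29528 = 7081/3691.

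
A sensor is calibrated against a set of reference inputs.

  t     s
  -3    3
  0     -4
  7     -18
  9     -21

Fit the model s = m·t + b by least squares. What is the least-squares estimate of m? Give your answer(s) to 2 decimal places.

The normal system XᵀX·[m, b]ᵀ = Xᵀs is [[139, 13]; [13, 4]]·[m, b]ᵀ = [-324, -40]ᵀ.
det = 139·4 − 13² = 387.
m = ((-324)·4 − 13·(-40))/387 = -776/387; b = (139·(-40) − 13·(-324))/387 = -1348/387.

m = -2.01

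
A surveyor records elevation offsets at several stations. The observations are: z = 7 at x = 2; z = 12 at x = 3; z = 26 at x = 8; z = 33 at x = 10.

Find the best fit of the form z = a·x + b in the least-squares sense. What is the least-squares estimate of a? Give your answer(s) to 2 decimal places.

a = 3.12

The normal system AᵀA·[a, b]ᵀ = Aᵀz is [[177, 23]; [23, 4]]·[a, b]ᵀ = [588, 78]ᵀ.
Eliminating b: 4·(row 1) − 23·(row 2) gives 179·a = 4·588 − 23·78 = 558, so a = 558/179.
Then b = (78 − 23·(558/179))/4 = 282/179.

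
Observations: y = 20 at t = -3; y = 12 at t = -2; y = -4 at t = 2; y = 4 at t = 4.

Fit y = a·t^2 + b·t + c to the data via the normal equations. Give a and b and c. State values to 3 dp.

a = 1.199, b = -3.617, c = -0.987

Compute the Gram sums: Σt^2·t^2 = 369, Σt^2·t = 37, Σt^2 = 33, Σt·t = 33, Σt = 1, Σ1 = 4.
Right-hand side: Σt^2·y = 276, Σt·y = -76, Σy = 32.
Inverting the 3×3 Gram matrix, [a, b, c]ᵀ = [1404/1171, -4236/1171, -1156/1171]ᵀ.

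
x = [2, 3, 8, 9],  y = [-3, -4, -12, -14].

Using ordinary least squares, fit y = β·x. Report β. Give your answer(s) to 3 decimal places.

Forming AᵀA = [[158]] and Aᵀy = [-240]ᵀ gives AᵀA·[β]ᵀ = Aᵀy.
β = (-240)/158 = -1.51899.

β = -1.519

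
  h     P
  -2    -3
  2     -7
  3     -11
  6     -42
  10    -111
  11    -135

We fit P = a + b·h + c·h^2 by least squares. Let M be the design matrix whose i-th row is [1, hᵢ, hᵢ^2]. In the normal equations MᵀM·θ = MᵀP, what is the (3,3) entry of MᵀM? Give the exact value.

Row 3 ↔ basis h^2, column 3 ↔ basis h^2, so (MᵀM)_{3,3} = Σᵢ (h^2)·(h^2) = (4)·(4) + (4)·(4) + (9)·(9) + (36)·(36) + (100)·(100) + (121)·(121) = 26050.

26050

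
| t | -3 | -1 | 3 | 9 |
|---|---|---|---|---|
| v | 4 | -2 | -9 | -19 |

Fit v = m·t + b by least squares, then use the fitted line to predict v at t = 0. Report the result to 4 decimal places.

Entries of AᵀA: Σt·t = 100, Σt = 8, Σ1 = 4.
Moment sums: Σt·v = -208, Σv = -26.
AᵀA·[m, b]ᵀ = Aᵀv becomes [[100, 8]; [8, 4]]·[m, b]ᵀ = [-208, -26]ᵀ.
Eliminating b: 4·(row 1) − 8·(row 2) gives 336·m = 4·(-208) − 8·(-26) = -624, so m = -13/7.
Then b = ((-26) − 8·(-13/7))/4 = -39/14.
At t = 0: v̂ = (-13/7)·(0) + (-39/14)·(1) = -39/14.

v̂ = -2.7857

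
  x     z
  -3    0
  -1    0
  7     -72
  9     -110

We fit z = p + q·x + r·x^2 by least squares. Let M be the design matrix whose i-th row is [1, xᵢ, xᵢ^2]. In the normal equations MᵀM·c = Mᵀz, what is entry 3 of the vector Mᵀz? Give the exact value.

Entry 3 ↔ basis x^2, so (Mᵀz)_{3} = Σᵢ (x^2)·zᵢ = (9)·(0) + (1)·(0) + (49)·(-72) + (81)·(-110) = -12438.

-12438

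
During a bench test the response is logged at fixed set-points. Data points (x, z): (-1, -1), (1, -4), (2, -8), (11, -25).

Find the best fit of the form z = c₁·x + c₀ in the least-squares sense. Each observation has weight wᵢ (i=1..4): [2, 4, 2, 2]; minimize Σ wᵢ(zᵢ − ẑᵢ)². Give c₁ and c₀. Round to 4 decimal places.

c₁ = -2.0315, c₀ = -2.7117

Normal-equation sums: Σwᵢ·x·x = 256, Σwᵢ·x = 28, Σwᵢ·1 = 10.
And Σwᵢ·x·z = -596, Σwᵢ·z = -84.
det = 256·10 − 28² = 1776.
c₁ = ((-596)·10 − 28·(-84))/1776 = -451/222; c₀ = (256·(-84) − 28·(-596))/1776 = -301/111.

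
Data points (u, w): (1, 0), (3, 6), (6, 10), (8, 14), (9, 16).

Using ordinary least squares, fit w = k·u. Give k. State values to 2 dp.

The normal equations are: 191·k = 334.
(Σu·u = 191, Σu·w = 334.)
k = 334/191 = 1.74869.

k = 1.75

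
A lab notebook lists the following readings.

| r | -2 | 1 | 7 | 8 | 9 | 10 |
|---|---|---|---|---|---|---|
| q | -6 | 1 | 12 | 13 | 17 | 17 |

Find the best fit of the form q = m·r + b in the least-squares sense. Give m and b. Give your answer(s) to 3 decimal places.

Normal-equation sums: Σr·r = 299, Σr = 33, Σ1 = 6.
Right-hand side: Σr·q = 524, Σq = 54.
Δ = 299·6 − 33² = 705.
m = (524·6 − 33·54)/705 = 454/235; b = (299·54 − 33·524)/705 = -382/235.

m = 1.932, b = -1.626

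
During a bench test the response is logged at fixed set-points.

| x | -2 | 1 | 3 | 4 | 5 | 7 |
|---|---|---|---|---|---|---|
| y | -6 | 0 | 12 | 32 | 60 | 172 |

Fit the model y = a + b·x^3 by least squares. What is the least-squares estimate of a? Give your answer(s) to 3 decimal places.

Setting ∂/∂a … = 0 gives: 6·a + 552·b = 270;  552·a + 138164·b = 68916.
(Σ1 = 6, Σx^3 = 552, Σx^3·x^3 = 138164, Σy = 270, Σx^3·y = 68916.)
Determinant 6·138164 − 552² = 524280.
a = (270·138164 − 552·68916)/524280 = -30723/21845; b = (6·68916 − 552·270)/524280 = 11019/21845.

a = -1.406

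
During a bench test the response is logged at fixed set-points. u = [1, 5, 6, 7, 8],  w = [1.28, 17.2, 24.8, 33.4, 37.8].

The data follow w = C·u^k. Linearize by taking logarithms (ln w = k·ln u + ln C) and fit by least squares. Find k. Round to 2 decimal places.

With ln wᵢ as the transformed response and ln uᵢ as the regressor:
XᵀX = [[13.9113, 7.4265]; [7.4265, 5]], rhs = [24.7123, 13.4435]ᵀ  (here Σln u = 7.4265, Σ(ln u)² = 13.9113, Σln w = 13.4435, Σln u·ln w = 24.7123).
Slope k = (n·Σln u·ln w − Σln u·Σln w)/(n·Σ(ln u)² − (Σln u)²) = (5·24.7123 − 7.4265·13.4435)/14.4030 = 1.64706; ln C = (Σln w − k·Σln u)/n = 0.24230.

k = 1.65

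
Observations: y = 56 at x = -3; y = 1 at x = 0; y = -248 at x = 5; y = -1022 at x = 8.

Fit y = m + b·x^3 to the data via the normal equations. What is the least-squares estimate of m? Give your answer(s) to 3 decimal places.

With design matrix A, AᵀA = [[4, 610]; [610, 278498]] and Aᵀy = [-1213, -555776]ᵀ.
Δ = 4·278498 − 610² = 741892.
m = ((-1213)·278498 − 610·(-555776))/741892 = 602643/370946; b = (4·(-555776) − 610·(-1213))/741892 = -741587/370946.

m = 1.625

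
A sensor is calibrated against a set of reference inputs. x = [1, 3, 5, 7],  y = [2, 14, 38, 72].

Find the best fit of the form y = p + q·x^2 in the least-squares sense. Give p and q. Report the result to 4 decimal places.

p = 0.8750, q = 1.4583

Compute the Gram sums: Σ1 = 4, Σx^2 = 84, Σx^2·x^2 = 3108.
Moment sums: Σy = 126, Σx^2·y = 4606.
So AᵀA·[p, q]ᵀ = Aᵀy: [[4, 84]; [84, 3108]]·[p, q]ᵀ = [126, 4606]ᵀ.
Determinant 4·3108 − 84² = 5376.
p = (126·3108 − 84·4606)/5376 = 7/8; q = (4·4606 − 84·126)/5376 = 35/24.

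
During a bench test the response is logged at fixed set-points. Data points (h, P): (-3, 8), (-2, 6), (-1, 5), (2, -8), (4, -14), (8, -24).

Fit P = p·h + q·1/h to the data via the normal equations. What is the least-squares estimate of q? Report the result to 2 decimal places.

From the data, Σh·h = 98, Σh·1/h = 6, Σ1/h·1/h = 973/576.
And Σh·P = -305, Σ1/h·P = -127/6.
So AᵀA·[p, q]ᵀ = AᵀP: [[98, 6]; [6, 973/576]]·[p, q]ᵀ = [-305, -127/6]ᵀ.
det = 98·(973/576) − 6² = 37309/288.
p = ((-305)·(973/576) − 6·(-127/6))/(37309/288) = -223613/74618; q = (98·(-127/6) − 6·(-305))/(37309/288) = -70368/37309.

q = -1.89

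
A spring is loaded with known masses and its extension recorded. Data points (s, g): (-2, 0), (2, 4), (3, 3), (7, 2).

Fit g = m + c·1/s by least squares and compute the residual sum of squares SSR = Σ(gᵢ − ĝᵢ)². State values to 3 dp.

The normal system MᵀM·[m, c]ᵀ = Mᵀg is [[4, 10/21]; [10/21, 557/882]]·[m, c]ᵀ = [9, 23/7]ᵀ.
Eliminating c: (557/882)·(row 1) − (10/21)·(row 2) gives (338/147)·m = (557/882)·9 − (10/21)·(23/7) = 173/42, so m = 1211/676.
Then c = ((23/7) − (10/21)·(1211/676))/(557/882) = 651/169.
Residuals: 7/52, 191/676, -51/676, -231/676; SSR = 149/676.

SSR = 0.220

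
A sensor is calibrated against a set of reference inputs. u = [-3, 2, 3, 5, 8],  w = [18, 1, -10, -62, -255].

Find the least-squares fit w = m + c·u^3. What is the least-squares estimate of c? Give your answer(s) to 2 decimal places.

Normal-equation sums: Σ1 = 5, Σu^3 = 645, Σu^3·u^3 = 279291.
And Σw = -308, Σu^3·w = -139058.
Normal equations: [[5, 645]; [645, 279291]]·[m, c]ᵀ = [-308, -139058]ᵀ.
Eliminating c: 279291·(row 1) − 645·(row 2) gives 980430·m = 279291·(-308) − 645·(-139058) = 3670782, so m = 611797/163405.
Then c = ((-139058) − 645·(611797/163405))/279291 = -49663/98043.

c = -0.51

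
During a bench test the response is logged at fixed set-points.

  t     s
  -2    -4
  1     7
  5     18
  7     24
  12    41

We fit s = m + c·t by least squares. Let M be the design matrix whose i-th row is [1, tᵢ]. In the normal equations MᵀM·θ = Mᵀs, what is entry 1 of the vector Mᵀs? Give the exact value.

86

Entry 1 ↔ basis 1, so (Mᵀs)_{1} = Σᵢ sᵢ = (1)·(-4) + (1)·(7) + (1)·(18) + (1)·(24) + (1)·(41) = 86.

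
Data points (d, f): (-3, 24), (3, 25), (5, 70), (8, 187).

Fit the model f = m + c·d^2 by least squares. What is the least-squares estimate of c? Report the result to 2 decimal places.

Sums needed: Σ1 = 4, Σd^2 = 107, Σd^2·d^2 = 4883.
And Σf = 306, Σd^2·f = 14159.
XᵀX·[m, c]ᵀ = Xᵀf becomes [[4, 107]; [107, 4883]]·[m, c]ᵀ = [306, 14159]ᵀ.
Eliminating c: 4883·(row 1) − 107·(row 2) gives 8083·m = 4883·306 − 107·14159 = -20815, so m = -20815/8083.
Then c = (14159 − 107·(-20815/8083))/4883 = 23894/8083.

c = 2.96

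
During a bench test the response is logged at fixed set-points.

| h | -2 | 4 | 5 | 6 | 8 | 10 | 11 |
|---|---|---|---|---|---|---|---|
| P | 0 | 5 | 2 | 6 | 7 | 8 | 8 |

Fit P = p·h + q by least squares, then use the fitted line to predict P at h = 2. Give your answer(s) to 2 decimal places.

MᵀM·[p, q]ᵀ = MᵀP reads: 366·p + 42·q = 290;  42·p + 7·q = 36.
Determinant 366·7 − 42² = 798.
p = (290·7 − 42·36)/798 = 37/57; q = (366·36 − 42·290)/798 = 166/133.
At h = 2: P̂ = (37/57)·(2) + (166/133)·(1) = 1016/399.

P̂ = 2.55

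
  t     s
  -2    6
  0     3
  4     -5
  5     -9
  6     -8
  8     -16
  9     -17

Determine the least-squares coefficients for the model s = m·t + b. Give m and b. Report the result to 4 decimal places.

m = -2.1437, b = 2.6158

Setting ∂/∂m … = 0 gives: 226·m + 30·b = -406;  30·m + 7·b = -46.
(Σt·t = 226, Σt = 30, Σ1 = 7, Σt·s = -406, Σs = -46.)
det = 226·7 − 30² = 682.
m = ((-406)·7 − 30·(-46))/682 = -731/341; b = (226·(-46) − 30·(-406))/682 = 892/341.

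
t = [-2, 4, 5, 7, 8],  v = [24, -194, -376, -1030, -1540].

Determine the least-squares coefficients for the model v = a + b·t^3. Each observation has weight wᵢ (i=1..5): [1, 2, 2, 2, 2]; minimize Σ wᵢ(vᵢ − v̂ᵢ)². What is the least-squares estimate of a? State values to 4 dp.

a = -0.6234

Sums needed: Σwᵢ·1 = 9, Σwᵢ·t^3 = 2080, Σwᵢ·t^3·t^3 = 799092.
And Σwᵢ·v = -6256, Σwᵢ·t^3·v = -2402564.
So MᵀWM·[a, b]ᵀ = MᵀWv: [[9, 2080]; [2080, 799092]]·[a, b]ᵀ = [-6256, -2402564]ᵀ.
Eliminating b: 799092·(row 1) − 2080·(row 2) gives 2865428·a = 799092·(-6256) − 2080·(-2402564) = -1786432, so a = -446608/716357.
Then b = ((-2402564) − 2080·(-446608/716357))/799092 = -2152649/716357.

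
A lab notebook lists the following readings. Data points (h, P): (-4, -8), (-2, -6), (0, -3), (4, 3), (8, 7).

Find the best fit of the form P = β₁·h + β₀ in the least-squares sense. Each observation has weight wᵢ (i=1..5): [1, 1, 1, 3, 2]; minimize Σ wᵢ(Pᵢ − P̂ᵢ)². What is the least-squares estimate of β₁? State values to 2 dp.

XᵀWX·[β₁, β₀]ᵀ = XᵀWP reads: 196·β₁ + 22·β₀ = 192;  22·β₁ + 8·β₀ = 6.
(Σwᵢ·h·h = 196, Σwᵢ·h = 22, Σwᵢ·1 = 8, Σwᵢ·h·P = 192, Σwᵢ·P = 6.)
Eliminating β₀: 8·(row 1) − 22·(row 2) gives 1084·β₁ = 8·192 − 22·6 = 1404, so β₁ = 351/271.
Then β₀ = (6 − 22·(351/271))/8 = -762/271.

β₁ = 1.30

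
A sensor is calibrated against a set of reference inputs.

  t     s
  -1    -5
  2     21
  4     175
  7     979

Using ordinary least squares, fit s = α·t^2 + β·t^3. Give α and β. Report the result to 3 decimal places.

Sums needed: Σt^2·t^2 = 2674, Σt^2·t^3 = 17862, Σt^3·t^3 = 121810.
Right-hand side: Σt^2·s = 50850, Σt^3·s = 347170.
Normal equations: [[2674, 17862]; [17862, 121810]]·[α, β]ᵀ = [50850, 347170]ᵀ.
Determinant 2674·121810 − 17862² = 6668896.
α = (50850·121810 − 17862·347170)/6668896 = -68385/64124; β = (2674·347170 − 17862·50850)/6668896 = 2506235/833612.

α = -1.066, β = 3.006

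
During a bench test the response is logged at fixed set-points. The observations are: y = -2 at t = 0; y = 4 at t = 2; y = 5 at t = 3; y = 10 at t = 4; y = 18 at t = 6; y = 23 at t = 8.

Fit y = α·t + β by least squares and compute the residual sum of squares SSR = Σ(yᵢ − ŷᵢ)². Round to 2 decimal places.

SSR = 6.30

Sums needed: Σt·t = 129, Σt = 23, Σ1 = 6.
For Xᵀy: Σt·y = 355, Σy = 58.
Eliminating β: 6·(row 1) − 23·(row 2) gives 245·α = 6·355 − 23·58 = 796, so α = 796/245.
Then β = (58 − 23·(796/245))/6 = -683/245.
Residuals: 193/245, 71/245, -96/49, -51/245, 317/245, -10/49; SSR = 1544/245.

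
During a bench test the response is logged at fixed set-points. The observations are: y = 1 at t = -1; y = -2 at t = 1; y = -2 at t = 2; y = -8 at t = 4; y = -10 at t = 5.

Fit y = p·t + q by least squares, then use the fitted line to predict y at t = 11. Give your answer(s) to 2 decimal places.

ŷ = -20.72

Compute the Gram sums: Σt·t = 47, Σt = 11, Σ1 = 5.
For Xᵀy: Σt·y = -89, Σy = -21.
So XᵀX·[p, q]ᵀ = Xᵀy: [[47, 11]; [11, 5]]·[p, q]ᵀ = [-89, -21]ᵀ.
Determinant 47·5 − 11² = 114.
p = ((-89)·5 − 11·(-21))/114 = -107/57; q = (47·(-21) − 11·(-89))/114 = -4/57.
At t = 11: ŷ = (-107/57)·(11) + (-4/57)·(1) = -1181/57.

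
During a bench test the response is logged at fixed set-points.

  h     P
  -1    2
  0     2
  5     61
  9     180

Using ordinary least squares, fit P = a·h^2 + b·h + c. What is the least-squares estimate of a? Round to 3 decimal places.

Normal-equation sums: Σh^2·h^2 = 7187, Σh^2·h = 853, Σh^2 = 107, Σh·h = 107, Σh = 13, Σ1 = 4.
Moment sums: Σh^2·P = 16107, Σh·P = 1923, ΣP = 245.
So AᵀA·[a, b, c]ᵀ = AᵀP: [[7187, 853, 107]; [853, 107, 13]; [107, 13, 4]]·[a, b, c]ᵀ = [16107, 1923, 245]ᵀ.
Row-reducing yields a = 6571/3300, b = 6151/3300, c = 106/55.

a = 1.991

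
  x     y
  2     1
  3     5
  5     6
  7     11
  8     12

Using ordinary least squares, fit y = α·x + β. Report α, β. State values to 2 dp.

α = 1.73, β = -1.65

Setting ∂/∂α … = 0 gives: 151·α + 25·β = 220;  25·α + 5·β = 35.
(Σx·x = 151, Σx = 25, Σ1 = 5, Σx·y = 220, Σy = 35.)
Eliminating β: 5·(row 1) − 25·(row 2) gives 130·α = 5·220 − 25·35 = 225, so α = 45/26.
Then β = (35 − 25·(45/26))/5 = -43/26.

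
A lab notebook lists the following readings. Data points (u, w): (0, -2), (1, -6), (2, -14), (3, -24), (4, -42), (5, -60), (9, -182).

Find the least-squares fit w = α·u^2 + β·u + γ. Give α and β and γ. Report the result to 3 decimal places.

α = -2.065, β = -1.368, γ = -2.334

Sums needed: Σu^2·u^2 = 7540, Σu^2·u = 954, Σu^2 = 136, Σu·u = 136, Σu = 24, Σ1 = 7.
For Mᵀw: Σu^2·w = -17192, Σu·w = -2212, Σw = -330.
Solving the 3×3 system (Gaussian elimination) gives α = -91106/44121, β = -20120/14707, γ = -9362/4011.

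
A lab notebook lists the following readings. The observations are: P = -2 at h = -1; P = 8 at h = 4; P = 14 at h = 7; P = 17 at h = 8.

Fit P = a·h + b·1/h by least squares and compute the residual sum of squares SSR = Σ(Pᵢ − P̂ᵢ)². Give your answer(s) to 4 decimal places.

Setting ∂/∂a … = 0 gives: 130·a + 4·b = 268;  4·a + (3445/3136)·b = 65/8.
(Σh·h = 130, Σh·1/h = 4, Σ1/h·1/h = 3445/3136, Σh·P = 268, Σ1/h·P = 65/8.)
Eliminating b: (3445/3136)·(row 1) − 4·(row 2) gives (198837/1568)·a = (3445/3136)·268 − 4·(65/8) = 205335/784, so a = 45630/22093.
Then b = ((65/8) − 4·(45630/22093))/(3445/3136) = -2744/22093.
Residuals: -1300/22093, -5090/22093, -9716/22093, 10884/22093; SSR = 10884/22093.

SSR = 0.4926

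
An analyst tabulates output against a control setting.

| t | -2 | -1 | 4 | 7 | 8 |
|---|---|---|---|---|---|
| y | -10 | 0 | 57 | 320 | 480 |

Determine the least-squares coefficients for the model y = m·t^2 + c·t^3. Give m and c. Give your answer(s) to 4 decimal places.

The normal system MᵀM·[m, c]ᵀ = Mᵀy is [[6770, 50566]; [50566, 383954]]·[m, c]ᵀ = [47272, 359248]ᵀ.
Eliminating c: 383954·(row 1) − 50566·(row 2) gives 42448224·m = 383954·47272 − 50566·359248 = -15460880, so m = -966305/2653014.
Then c = (359248 − 50566·(-966305/2653014))/383954 = 2609563/2653014.

m = -0.3642, c = 0.9836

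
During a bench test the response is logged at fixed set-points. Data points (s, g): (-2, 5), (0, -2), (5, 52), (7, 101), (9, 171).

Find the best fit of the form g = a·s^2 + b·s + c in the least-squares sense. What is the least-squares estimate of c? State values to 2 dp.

Normal-equation sums: Σs^2·s^2 = 9603, Σs^2·s = 1189, Σs^2 = 159, Σs·s = 159, Σs = 19, Σ1 = 5.
For Xᵀg: Σs^2·g = 20120, Σs·g = 2496, Σg = 327.
Normal equations: [[9603, 1189, 159]; [1189, 159, 19]; [159, 19, 5]]·[a, b, c]ᵀ = [20120, 2496, 327]ᵀ.
Solving the 3×3 system (Gaussian elimination) gives a = 277073/131678, b = 34711/131678, c = -165541/65839.

c = -2.51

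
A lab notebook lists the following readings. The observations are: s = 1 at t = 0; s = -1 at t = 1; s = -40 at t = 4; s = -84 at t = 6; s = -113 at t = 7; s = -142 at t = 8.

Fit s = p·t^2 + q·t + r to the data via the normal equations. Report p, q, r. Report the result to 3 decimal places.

p = -1.905, q = -2.923, r = 2.206

From the data, Σt^2·t^2 = 8050, Σt^2·t = 1136, Σt^2 = 166, Σt·t = 166, Σt = 26, Σ1 = 6.
And Σt^2·s = -18290, Σt·s = -2592, Σs = -379.
Normal equations: [[8050, 1136, 166]; [1136, 166, 26]; [166, 26, 6]]·[p, q, r]ᵀ = [-18290, -2592, -379]ᵀ.
Inverting the 3×3 Gram matrix, [p, q, r]ᵀ = [-6161/3234, -47263/16170, 1081/490]ᵀ.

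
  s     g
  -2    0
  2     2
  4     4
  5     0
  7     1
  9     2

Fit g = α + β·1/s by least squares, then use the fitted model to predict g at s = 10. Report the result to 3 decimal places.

AᵀA·[α, β]ᵀ = Aᵀg reads: 6·α + (887/1260)·β = 9;  (887/1260)·α + (1008529/1587600)·β = 149/63.
(Σ1 = 6, Σ1/s = 887/1260, Σ1/s·1/s = 1008529/1587600, Σg = 9, Σ1/s·g = 149/63.)
Determinant 6·(1008529/1587600) − (887/1260)² = 1052881/317520.
α = (9·(1008529/1587600) − (887/1260)·(149/63))/(1052881/317520) = 6433501/5264405; β = (6·(149/63) − (887/1260)·9)/(1052881/317520) = 2494044/1052881.
At s = 10: ĝ = (6433501/5264405)·(1) + (2494044/1052881)·(1/10) = 7680523/5264405.

ĝ = 1.459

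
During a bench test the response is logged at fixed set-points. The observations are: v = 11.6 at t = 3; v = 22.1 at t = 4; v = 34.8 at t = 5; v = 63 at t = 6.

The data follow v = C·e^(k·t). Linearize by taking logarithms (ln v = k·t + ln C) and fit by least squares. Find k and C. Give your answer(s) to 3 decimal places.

k = 0.553, C = 2.273

Let Y = ln v. Fitting Y = k·t + ln C by least squares:
Sums: Σt = 18.0000, Σ(t)² = 86.0000, Σln v = 13.2393, Σt·ln v = 62.3422.
Normal system: [[86.0000, 18.0000]; [18.0000, 4]]·[k, ln C]ᵀ = [62.3422, 13.2393]ᵀ.
Slope k = (n·Σt·ln v − Σt·Σln v)/(n·Σ(t)² − (Σt)²) = (4·62.3422 − 18.0000·13.2393)/20.0000 = 0.55304; ln C = (Σln v − k·Σt)/n = 0.82114, so C = exp(0.82114) = 2.27309.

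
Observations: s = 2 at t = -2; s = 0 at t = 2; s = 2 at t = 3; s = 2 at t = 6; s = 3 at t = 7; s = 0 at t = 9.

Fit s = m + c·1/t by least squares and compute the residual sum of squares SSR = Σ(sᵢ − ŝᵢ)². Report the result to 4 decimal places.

Entries of MᵀM: Σ1 = 6, Σ1/t = 95/126, Σ1/t·1/t = 10663/15876.
Right-hand side: Σs = 9, Σ1/t·s = 3/7.
MᵀM·[m, c]ᵀ = Mᵀs becomes [[6, 95/126]; [95/126, 10663/15876]]·[m, c]ᵀ = [9, 3/7]ᵀ.
Eliminating c: (10663/15876)·(row 1) − (95/126)·(row 2) gives (54953/15876)·m = (10663/15876)·9 − (95/126)·(3/7) = 10093/1764, so m = 90837/54953.
Then c = ((3/7) − (95/126)·(90837/54953))/(10663/15876) = -66906/54953.
Residuals: -14384/54953, -57384/54953, 41371/54953, 30220/54953, 83580/54953, -83403/54953; SSR = 365154/54953.

SSR = 6.6448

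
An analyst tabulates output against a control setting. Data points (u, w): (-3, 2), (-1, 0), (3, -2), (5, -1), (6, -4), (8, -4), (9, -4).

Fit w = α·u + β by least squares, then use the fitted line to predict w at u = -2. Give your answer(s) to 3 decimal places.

ŵ = 0.995

XᵀX·[α, β]ᵀ = Xᵀw reads: 225·α + 27·β = -109;  27·α + 7·β = -13.
Determinant 225·7 − 27² = 846.
α = ((-109)·7 − 27·(-13))/846 = -206/423; β = (225·(-13) − 27·(-109))/846 = 1/47.
At u = -2: ŵ = (-206/423)·(-2) + (1/47)·(1) = 421/423.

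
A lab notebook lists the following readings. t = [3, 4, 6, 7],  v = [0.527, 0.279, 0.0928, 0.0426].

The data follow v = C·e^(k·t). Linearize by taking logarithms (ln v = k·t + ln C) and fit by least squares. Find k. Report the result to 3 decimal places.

k = -0.613

Let Y = ln v. Fitting Y = k·t + ln C by least squares:
Σt = 20.0000, Σ(t)² = 110.0000, Σln v = -7.4503, Σt·ln v = -43.3830.
Equations: 110.0000·k + 20.0000·ln C = -43.3830;  20.0000·k + 4·ln C = -7.4503.
Δ = 110.0000·4 − (20.0000)² = 40.0000; k = (-43.3830·4 − 20.0000·-7.4503)/40.0000 = -0.61315, ln C = (110.0000·-7.4503 − 20.0000·-43.3830)/40.0000 = 1.20315.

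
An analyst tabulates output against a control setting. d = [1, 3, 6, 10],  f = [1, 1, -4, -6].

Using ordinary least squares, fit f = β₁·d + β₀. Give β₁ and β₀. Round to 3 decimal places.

Entries of AᵀA: Σd·d = 146, Σd = 20, Σ1 = 4.
Moment sums: Σd·f = -80, Σf = -8.
Δ = 146·4 − 20² = 184.
β₁ = ((-80)·4 − 20·(-8))/184 = -20/23; β₀ = (146·(-8) − 20·(-80))/184 = 54/23.

β₁ = -0.870, β₀ = 2.348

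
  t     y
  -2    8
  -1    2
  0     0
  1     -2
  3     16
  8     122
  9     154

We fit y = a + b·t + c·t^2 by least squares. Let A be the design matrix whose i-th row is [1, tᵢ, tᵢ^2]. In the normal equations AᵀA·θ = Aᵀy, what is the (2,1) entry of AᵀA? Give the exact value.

Row 2 ↔ basis t, column 1 ↔ basis 1, so (AᵀA)_{2,1} = Σᵢ t = (-2)·(1) + (-1)·(1) + (0)·(1) + (1)·(1) + (3)·(1) + (8)·(1) + (9)·(1) = 18.

18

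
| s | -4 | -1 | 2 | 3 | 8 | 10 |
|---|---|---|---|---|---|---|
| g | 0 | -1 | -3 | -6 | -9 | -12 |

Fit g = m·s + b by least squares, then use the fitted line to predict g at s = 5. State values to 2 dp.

Compute the Gram sums: Σs·s = 194, Σs = 18, Σ1 = 6.
Moment sums: Σs·g = -215, Σg = -31.
XᵀX·[m, b]ᵀ = Xᵀg becomes [[194, 18]; [18, 6]]·[m, b]ᵀ = [-215, -31]ᵀ.
Δ = 194·6 − 18² = 840.
m = ((-215)·6 − 18·(-31))/840 = -61/70; b = (194·(-31) − 18·(-215))/840 = -268/105.
At s = 5: ĝ = (-61/70)·(5) + (-268/105)·(1) = -1451/210.

ĝ = -6.91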